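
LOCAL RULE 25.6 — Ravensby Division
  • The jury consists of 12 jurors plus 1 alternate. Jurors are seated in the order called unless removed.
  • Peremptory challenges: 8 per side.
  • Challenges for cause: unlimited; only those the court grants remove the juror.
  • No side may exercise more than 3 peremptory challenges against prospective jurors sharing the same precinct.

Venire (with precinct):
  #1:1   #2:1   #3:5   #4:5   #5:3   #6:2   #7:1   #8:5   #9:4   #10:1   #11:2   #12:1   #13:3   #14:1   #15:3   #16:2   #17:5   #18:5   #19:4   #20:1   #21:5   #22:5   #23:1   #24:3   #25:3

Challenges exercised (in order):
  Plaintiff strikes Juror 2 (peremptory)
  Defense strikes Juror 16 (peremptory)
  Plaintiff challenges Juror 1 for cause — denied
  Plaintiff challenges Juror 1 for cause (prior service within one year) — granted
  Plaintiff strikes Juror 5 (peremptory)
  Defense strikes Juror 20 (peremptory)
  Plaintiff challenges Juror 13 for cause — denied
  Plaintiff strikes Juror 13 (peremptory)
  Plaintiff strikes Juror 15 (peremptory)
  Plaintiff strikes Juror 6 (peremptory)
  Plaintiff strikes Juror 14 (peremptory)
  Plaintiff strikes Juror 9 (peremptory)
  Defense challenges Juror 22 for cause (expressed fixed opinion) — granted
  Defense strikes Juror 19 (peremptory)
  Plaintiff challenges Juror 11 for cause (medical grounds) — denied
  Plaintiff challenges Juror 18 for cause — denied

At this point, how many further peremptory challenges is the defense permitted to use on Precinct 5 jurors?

3

Defense peremptories so far: #16, #20, #19 — 3 of 8 used, 5 left overall.
Against Precinct 5: none yet — per-precinct cap 3 leaves 3.
Binding limit: min(5, 3) = 3.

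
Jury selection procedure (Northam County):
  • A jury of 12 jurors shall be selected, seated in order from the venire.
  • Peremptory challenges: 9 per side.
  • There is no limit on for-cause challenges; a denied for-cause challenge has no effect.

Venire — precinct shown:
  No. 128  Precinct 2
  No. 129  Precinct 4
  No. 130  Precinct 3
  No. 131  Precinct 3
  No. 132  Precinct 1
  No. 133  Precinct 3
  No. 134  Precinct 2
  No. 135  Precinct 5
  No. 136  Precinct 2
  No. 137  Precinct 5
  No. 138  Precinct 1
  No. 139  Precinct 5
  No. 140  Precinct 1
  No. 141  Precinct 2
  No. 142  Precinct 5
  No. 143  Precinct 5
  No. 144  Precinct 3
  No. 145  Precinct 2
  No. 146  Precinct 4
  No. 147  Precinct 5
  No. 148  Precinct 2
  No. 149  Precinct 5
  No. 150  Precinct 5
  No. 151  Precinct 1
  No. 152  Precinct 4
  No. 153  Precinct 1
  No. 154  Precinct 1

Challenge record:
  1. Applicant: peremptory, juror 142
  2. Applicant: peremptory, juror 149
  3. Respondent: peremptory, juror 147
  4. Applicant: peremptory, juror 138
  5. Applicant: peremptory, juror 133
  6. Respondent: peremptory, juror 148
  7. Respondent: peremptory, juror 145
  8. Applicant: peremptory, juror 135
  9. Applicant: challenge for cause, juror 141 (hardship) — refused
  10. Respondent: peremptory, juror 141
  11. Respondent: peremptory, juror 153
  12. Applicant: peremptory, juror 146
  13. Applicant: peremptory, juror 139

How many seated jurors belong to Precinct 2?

Removed: #133, #135, #138, #139, #141, #142, #145, #146, #147, #148, #149, #153.
Seated jurors 1–12: #128, #129, #130, #131, #132, #134, #136, #137, #140, #143, #144, #150.
Of those, in Precinct 2: #128, #134, #136 → 3.

3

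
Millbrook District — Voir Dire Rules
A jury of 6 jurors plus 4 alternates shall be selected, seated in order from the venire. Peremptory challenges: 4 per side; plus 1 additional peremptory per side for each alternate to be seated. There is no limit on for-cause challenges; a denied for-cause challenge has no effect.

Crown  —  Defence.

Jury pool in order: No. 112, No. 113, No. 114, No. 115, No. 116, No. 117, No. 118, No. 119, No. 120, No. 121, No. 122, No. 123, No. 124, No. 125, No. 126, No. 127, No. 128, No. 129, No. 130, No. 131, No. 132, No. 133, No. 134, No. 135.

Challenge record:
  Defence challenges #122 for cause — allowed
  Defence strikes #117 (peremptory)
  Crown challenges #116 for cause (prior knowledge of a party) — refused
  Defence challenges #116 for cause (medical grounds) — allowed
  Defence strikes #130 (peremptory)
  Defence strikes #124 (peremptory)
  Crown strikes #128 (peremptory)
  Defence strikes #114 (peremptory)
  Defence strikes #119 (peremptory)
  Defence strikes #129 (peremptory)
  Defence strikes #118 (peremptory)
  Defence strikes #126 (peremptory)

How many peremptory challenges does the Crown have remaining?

7

Crown allotment: 4 base + 1 × 4 alternates = 8.
Crown peremptories used: #128 — 1 (the for-cause on #116 doesn't count).
Remaining: 8 − 1 = 7.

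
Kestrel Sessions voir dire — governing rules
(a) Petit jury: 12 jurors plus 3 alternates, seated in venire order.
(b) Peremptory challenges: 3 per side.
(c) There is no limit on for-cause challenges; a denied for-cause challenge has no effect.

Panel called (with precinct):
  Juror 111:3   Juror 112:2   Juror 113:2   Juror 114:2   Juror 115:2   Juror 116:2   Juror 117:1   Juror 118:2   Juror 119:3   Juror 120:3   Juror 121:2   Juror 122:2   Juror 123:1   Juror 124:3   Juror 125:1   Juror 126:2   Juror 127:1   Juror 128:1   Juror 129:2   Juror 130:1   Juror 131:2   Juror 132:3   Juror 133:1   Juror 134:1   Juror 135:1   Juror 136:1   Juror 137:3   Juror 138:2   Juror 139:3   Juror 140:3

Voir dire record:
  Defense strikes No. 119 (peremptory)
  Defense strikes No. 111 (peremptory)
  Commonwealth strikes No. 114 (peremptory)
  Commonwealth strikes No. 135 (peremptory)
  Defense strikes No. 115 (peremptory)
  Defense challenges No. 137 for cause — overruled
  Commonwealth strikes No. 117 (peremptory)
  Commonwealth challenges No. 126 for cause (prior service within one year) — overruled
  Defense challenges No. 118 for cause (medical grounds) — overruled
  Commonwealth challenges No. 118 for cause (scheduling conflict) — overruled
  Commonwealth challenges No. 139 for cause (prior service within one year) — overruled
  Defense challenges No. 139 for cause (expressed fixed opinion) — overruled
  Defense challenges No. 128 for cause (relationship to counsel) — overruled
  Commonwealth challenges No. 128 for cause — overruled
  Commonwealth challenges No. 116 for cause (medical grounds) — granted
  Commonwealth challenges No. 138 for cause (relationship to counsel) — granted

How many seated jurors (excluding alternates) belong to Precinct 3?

2

Removed: #111, #114, #115, #116, #117, #119, #135, #138.
Seated jurors 1–12: #112, #113, #118, #120, #121, #122, #123, #124, #125, #126, #127, #128 (alternates #129, #130, #131 not counted).
Of those, in Precinct 3: #120, #124 → 2.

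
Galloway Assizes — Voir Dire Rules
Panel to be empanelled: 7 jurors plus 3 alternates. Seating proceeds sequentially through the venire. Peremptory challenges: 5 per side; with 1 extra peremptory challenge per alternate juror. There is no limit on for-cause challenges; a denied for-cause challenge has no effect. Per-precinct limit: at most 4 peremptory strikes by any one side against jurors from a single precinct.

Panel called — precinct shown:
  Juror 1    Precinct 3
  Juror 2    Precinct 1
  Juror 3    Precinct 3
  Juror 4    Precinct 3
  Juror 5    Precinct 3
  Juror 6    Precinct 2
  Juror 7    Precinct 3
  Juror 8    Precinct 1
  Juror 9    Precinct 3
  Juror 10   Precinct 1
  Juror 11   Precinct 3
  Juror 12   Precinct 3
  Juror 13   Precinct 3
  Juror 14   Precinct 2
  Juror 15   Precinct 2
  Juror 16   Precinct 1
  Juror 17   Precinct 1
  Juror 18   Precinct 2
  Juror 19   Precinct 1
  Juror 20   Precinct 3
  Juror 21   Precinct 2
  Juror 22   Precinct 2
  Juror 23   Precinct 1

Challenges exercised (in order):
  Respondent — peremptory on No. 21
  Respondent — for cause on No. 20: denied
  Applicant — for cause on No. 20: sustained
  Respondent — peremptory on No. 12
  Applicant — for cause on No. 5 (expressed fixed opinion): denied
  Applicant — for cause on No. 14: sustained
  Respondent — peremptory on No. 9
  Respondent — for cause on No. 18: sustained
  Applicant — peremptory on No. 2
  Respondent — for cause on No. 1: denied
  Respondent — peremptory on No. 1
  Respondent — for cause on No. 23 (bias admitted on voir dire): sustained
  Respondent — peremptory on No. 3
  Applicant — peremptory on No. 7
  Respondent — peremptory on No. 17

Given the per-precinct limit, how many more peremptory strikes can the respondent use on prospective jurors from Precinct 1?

2

Respondent peremptories so far: #21, #12, #9, #1, #3, #17 — 6 of 8 used, 2 left overall.
Against Precinct 1: #17 — 1 used; per-precinct cap 4 leaves 3.
Binding limit: min(2, 3) = 2.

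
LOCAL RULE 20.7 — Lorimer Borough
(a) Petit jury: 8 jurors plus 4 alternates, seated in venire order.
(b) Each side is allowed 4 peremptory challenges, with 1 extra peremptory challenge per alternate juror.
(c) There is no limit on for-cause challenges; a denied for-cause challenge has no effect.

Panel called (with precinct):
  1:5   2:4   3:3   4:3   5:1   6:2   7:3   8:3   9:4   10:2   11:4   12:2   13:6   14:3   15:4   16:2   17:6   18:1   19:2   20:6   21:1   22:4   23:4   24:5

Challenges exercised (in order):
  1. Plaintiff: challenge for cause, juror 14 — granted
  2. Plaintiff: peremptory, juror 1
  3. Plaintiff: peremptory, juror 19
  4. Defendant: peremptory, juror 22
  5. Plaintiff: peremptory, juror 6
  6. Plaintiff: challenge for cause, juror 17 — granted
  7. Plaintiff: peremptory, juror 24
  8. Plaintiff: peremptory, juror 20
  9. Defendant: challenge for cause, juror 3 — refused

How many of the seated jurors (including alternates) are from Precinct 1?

1

Removed: #1, #6, #14, #17, #19, #20, #22, #24.
Seated (12 incl. alternates): #2, #3, #4, #5, #7, #8, #9, #10, #11, #12, #13, #15.
Of those, in Precinct 1: #5 → 1.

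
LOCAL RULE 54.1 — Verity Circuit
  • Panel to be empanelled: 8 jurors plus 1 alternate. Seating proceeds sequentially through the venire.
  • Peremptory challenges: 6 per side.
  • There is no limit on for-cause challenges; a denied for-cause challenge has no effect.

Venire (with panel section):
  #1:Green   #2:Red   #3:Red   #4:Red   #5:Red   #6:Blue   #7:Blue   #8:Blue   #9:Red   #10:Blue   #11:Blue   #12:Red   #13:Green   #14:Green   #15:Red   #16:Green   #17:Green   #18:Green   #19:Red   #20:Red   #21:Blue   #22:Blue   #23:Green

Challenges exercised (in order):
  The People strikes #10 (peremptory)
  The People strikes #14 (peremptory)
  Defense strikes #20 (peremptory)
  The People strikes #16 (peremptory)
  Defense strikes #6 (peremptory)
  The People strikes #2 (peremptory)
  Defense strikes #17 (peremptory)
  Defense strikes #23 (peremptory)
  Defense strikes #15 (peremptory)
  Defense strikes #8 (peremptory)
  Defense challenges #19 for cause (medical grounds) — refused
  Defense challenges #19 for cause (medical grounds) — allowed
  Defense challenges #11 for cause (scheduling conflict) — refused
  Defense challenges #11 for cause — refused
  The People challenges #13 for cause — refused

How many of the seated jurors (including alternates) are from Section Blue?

2

Removed: #2, #6, #8, #10, #14, #15, #16, #17, #19, #20, #23.
Seated (9 incl. alternates): #1, #3, #4, #5, #7, #9, #11, #12, #13.
Of those, in Section Blue: #7, #11 → 2.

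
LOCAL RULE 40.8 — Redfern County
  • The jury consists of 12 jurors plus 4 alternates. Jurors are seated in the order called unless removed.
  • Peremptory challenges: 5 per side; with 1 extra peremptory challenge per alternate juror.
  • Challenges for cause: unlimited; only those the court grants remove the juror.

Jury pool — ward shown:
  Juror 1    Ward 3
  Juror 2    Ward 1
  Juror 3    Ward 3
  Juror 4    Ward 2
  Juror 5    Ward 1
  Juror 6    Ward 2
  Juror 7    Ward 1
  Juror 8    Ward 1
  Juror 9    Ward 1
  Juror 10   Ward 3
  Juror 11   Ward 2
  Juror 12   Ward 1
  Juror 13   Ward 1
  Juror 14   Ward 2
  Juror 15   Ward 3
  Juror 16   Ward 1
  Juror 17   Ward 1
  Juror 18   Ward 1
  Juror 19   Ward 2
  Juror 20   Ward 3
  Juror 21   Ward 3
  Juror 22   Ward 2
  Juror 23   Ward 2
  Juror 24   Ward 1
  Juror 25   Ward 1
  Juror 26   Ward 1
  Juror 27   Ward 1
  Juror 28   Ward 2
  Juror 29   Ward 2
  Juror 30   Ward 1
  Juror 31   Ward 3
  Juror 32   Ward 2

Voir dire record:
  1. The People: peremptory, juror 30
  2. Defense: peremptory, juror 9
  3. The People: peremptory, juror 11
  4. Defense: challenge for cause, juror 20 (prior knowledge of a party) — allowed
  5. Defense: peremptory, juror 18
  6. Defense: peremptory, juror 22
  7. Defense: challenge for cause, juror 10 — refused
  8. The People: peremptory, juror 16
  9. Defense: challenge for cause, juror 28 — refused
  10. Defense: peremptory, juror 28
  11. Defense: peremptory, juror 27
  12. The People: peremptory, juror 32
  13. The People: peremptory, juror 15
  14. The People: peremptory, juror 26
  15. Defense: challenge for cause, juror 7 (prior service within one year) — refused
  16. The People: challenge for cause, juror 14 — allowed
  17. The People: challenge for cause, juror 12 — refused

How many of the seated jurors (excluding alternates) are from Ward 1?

7

Removed: #9, #11, #14, #15, #16, #18, #20, #22, #26, #27, #28, #30, #32.
Seated jurors 1–12: #1, #2, #3, #4, #5, #6, #7, #8, #10, #12, #13, #17 (alternates #19, #21, #23, #24 not counted).
Of those, in Ward 1: #2, #5, #7, #8, #12, #13, #17 → 7.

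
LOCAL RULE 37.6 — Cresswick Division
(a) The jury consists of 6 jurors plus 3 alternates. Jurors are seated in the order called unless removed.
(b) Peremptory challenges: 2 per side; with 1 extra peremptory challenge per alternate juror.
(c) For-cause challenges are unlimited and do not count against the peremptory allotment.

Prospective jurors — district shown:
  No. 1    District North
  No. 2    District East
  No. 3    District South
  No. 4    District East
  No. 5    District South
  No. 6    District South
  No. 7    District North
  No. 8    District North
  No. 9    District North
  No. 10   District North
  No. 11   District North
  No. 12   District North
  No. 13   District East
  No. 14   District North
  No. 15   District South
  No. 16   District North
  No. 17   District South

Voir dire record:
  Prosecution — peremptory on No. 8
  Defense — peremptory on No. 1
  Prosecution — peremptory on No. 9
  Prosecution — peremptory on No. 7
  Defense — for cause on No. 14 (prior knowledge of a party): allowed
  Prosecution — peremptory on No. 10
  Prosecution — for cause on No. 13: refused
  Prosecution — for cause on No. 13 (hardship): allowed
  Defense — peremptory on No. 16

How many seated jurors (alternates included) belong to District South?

5

Removed: #1, #7, #8, #9, #10, #13, #14, #16.
Seated (9 incl. alternates): #2, #3, #4, #5, #6, #11, #12, #15, #17.
Of those, in District South: #3, #5, #6, #15, #17 → 5.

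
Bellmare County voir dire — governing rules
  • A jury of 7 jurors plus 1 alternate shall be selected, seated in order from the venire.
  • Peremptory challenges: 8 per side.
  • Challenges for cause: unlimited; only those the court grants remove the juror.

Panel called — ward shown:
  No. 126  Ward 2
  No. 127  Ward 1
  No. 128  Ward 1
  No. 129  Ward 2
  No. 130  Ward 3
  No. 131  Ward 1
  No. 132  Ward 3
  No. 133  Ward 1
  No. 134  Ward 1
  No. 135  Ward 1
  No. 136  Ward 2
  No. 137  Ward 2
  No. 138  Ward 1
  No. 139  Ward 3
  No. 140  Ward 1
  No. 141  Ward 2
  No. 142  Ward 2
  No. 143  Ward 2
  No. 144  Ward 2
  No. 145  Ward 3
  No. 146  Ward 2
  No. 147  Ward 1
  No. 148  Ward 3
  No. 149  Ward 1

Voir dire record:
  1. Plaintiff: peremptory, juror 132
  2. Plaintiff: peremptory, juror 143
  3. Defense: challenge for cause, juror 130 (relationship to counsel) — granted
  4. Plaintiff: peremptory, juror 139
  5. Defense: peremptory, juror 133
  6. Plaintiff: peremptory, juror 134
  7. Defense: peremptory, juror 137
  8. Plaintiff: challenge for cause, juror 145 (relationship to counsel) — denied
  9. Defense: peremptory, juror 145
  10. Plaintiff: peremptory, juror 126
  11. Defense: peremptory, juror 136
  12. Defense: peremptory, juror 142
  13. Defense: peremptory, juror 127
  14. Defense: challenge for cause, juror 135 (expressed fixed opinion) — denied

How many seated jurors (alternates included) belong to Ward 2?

3

Removed: #126, #127, #130, #132, #133, #134, #136, #137, #139, #142, #143, #145.
Seated (8 incl. alternates): #128, #129, #131, #135, #138, #140, #141, #144.
Of those, in Ward 2: #129, #141, #144 → 3.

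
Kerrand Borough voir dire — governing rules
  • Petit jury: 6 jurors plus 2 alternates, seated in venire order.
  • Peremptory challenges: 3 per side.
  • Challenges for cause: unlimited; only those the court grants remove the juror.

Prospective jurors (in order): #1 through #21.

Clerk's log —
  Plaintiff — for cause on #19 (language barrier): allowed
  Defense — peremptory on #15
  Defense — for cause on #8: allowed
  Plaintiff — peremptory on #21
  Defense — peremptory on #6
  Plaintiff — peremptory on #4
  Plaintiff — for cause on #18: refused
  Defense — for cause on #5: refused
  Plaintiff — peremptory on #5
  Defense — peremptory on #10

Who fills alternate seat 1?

12

Removed: #4, #5, #6, #8, #10, #15, #19, #21. (#18 stays — for-cause denied.)
Seating in order: seats 1–6 → #1, #2, #3, #7, #9, #11; alternates → #12, #13.
So alternate 1 is #12.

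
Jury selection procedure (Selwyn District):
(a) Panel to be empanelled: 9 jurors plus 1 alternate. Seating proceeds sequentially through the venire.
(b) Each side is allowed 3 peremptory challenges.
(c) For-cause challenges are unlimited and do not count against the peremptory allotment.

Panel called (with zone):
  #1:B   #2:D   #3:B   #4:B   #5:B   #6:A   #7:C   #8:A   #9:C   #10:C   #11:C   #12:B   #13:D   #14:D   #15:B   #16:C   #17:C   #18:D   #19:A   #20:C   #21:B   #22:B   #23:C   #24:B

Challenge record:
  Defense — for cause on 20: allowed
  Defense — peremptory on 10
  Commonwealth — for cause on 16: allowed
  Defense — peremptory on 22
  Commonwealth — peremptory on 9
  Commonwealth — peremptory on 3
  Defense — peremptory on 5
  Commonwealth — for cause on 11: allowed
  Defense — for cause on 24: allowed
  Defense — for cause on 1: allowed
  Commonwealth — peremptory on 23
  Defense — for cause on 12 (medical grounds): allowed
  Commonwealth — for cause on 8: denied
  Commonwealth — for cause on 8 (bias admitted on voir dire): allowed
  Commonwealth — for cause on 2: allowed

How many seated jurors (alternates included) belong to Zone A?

Removed: #1, #2, #3, #5, #8, #9, #10, #11, #12, #16, #20, #22, #23, #24.
Seated (10 incl. alternates): #4, #6, #7, #13, #14, #15, #17, #18, #19, #21.
Of those, in Zone A: #6, #19 → 2.

2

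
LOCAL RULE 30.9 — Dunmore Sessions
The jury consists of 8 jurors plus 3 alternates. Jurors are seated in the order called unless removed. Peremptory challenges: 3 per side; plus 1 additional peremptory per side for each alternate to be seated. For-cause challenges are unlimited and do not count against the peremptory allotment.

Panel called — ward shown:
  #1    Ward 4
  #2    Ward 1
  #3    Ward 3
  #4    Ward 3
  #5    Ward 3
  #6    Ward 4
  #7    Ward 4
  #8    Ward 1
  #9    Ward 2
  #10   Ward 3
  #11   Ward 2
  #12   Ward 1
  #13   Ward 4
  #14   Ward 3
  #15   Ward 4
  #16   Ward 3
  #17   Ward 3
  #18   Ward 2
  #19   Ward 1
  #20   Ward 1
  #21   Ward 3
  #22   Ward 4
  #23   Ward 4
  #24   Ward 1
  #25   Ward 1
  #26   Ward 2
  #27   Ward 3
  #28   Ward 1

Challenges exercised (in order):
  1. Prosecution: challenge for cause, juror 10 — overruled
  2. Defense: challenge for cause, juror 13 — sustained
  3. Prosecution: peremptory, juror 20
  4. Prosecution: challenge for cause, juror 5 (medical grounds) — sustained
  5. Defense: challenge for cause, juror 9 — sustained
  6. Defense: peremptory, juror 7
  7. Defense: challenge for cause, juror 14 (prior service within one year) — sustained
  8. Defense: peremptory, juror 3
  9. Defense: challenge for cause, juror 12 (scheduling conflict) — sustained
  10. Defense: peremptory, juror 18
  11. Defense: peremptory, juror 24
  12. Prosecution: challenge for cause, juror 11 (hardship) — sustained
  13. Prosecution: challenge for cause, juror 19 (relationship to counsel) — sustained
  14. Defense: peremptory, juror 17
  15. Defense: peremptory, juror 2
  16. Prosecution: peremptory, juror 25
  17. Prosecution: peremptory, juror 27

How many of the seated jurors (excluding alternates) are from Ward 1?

1

Removed: #2, #3, #5, #7, #9, #11, #12, #13, #14, #17, #18, #19, #20, #24, #25, #27.
Seated jurors 1–8: #1, #4, #6, #8, #10, #15, #16, #21 (alternates #22, #23, #26 not counted).
Of those, in Ward 1: #8 → 1.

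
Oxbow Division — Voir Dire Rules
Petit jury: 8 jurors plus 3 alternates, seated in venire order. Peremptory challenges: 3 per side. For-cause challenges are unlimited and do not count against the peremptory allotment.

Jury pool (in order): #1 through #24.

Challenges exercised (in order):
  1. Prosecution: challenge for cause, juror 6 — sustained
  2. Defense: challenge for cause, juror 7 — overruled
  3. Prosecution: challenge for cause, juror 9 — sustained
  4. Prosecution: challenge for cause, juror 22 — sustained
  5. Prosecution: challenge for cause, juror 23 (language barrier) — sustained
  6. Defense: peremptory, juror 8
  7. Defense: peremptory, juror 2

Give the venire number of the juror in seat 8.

12

Removed: #2, #6, #8, #9, #22, #23. (#7 stays — for-cause denied.)
Seating in order: seats 1–8 → #1, #3, #4, #5, #7, #10, #11, #12; alternates → #13, #14, #15.
So seat 8 is #12.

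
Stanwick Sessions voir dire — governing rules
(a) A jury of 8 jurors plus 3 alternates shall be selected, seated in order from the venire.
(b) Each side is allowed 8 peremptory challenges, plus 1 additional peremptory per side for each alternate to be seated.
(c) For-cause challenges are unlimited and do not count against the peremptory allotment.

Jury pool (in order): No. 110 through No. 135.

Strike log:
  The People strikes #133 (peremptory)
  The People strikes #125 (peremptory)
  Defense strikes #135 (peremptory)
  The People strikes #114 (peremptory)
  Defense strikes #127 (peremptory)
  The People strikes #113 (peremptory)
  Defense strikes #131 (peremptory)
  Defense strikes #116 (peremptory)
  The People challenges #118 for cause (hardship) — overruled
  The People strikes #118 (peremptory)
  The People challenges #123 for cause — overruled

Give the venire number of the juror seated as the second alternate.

123

Removed: #113, #114, #116, #118, #125, #127, #131, #133, #135. (#123 stays — for-cause denied.)
Filling seats in venire order through position 10: #110, #111, #112, #115, #117, #119, #120, #121, #122, #123.
So alternate 2 is #123.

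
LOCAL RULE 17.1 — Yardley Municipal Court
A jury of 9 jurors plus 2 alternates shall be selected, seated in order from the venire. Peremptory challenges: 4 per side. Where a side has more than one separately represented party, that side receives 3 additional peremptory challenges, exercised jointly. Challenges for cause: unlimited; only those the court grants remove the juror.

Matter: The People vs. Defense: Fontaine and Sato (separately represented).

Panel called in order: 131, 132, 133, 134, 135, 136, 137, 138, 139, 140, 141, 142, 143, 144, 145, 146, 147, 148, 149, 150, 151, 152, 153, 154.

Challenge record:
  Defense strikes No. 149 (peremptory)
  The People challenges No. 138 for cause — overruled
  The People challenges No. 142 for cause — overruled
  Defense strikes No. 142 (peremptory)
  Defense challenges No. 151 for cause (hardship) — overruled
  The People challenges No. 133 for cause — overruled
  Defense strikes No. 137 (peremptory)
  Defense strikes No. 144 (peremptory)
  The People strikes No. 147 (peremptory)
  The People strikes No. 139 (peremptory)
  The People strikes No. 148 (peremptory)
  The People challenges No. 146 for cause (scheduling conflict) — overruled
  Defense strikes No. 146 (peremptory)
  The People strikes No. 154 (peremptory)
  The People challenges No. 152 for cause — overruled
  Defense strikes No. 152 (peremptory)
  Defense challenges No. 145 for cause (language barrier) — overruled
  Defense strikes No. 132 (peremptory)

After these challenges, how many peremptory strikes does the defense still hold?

Defense allotment: 4 base + 3 multi-party = 7.
Defense peremptories used: #149, #142, #137, #144, #146, #152, #132 — 7 (for-cause on #151, #145 don't count).
Remaining: 7 − 7 = 0.

0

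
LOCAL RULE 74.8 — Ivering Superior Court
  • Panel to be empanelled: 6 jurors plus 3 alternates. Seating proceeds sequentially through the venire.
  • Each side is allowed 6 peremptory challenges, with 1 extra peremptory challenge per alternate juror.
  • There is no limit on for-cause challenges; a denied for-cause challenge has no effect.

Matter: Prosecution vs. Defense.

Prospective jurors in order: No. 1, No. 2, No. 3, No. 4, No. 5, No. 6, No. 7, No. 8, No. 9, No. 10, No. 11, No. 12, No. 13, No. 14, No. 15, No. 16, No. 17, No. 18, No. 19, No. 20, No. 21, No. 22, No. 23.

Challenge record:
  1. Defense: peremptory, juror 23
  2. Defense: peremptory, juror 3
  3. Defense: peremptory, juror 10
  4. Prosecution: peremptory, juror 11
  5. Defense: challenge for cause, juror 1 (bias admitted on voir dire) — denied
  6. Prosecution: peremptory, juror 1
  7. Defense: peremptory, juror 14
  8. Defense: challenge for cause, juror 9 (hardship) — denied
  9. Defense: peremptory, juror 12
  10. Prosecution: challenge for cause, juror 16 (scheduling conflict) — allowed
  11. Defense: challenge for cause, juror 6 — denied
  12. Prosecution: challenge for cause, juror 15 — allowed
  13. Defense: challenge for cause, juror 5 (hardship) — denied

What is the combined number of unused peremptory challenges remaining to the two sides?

Prosecution allotment: 6 base + 1 × 3 alternates = 9. Defense allotment: 6 base + 1 × 3 alternates = 9.
Prosecution peremptories used: #11, #1 — 2 (for-cause on #16, #15 don't count).
Defense peremptories used: #23, #3, #10, #14, #12 — 5 (for-cause on #1, #9, #6, #5 don't count).
Remaining: (9 − 2) + (9 − 5) = 11.

11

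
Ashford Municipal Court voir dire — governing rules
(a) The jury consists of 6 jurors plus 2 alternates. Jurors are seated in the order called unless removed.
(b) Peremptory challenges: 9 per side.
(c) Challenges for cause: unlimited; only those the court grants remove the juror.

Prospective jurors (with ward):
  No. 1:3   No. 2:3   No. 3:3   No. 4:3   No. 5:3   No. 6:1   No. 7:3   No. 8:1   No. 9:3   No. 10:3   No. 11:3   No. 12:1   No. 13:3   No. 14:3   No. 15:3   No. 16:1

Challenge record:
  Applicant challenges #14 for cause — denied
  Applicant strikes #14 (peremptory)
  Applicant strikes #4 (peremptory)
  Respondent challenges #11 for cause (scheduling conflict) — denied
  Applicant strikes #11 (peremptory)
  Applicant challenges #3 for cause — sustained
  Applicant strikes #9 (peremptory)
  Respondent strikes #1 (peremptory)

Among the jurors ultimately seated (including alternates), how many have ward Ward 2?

Removed: #1, #3, #4, #9, #11, #14.
Seated (8 incl. alternates): #2, #5, #6, #7, #8, #10, #12, #13.
None of those are in Ward 2 → 0.

0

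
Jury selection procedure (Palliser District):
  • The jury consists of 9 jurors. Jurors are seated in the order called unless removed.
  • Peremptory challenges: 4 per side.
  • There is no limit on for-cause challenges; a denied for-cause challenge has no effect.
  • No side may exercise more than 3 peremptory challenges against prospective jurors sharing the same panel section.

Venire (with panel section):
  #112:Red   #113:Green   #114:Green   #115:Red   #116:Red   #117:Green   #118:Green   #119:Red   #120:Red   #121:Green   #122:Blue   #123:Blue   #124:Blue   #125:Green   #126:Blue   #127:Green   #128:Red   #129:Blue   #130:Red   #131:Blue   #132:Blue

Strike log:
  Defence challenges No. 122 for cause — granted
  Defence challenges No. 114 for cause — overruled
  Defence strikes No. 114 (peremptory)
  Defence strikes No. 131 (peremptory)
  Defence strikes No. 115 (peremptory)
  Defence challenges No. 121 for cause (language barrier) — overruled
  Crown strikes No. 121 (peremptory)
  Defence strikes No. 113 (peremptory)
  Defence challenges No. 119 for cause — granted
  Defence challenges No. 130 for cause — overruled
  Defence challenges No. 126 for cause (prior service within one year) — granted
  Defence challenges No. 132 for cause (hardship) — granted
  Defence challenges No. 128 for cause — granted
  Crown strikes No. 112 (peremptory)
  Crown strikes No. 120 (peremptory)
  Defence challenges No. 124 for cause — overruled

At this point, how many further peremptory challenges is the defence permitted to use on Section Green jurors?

Defence peremptories so far: #114, #131, #115, #113 — 4 of 4 used, 0 left overall.
Against Section Green: #114, #113 — 2 used; per-section cap 3 leaves 1.
Binding limit: min(0, 1) = 0.

0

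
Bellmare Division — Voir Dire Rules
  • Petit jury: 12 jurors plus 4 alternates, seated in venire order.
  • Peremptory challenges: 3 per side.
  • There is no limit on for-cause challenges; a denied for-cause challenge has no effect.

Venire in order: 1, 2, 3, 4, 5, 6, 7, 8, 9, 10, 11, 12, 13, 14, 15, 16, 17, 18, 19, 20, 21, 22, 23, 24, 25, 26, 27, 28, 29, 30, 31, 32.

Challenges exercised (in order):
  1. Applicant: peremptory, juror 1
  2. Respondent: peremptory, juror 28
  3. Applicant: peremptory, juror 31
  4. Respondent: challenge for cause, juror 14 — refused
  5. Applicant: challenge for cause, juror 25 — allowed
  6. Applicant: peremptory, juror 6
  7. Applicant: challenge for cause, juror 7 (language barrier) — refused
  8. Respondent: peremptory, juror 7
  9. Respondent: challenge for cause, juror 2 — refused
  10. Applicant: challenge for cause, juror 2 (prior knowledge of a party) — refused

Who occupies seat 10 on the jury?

13

Removed: #1, #6, #7, #25, #28, #31. (#2, #14 stay — for-cause denied.)
Filling seats in venire order through position 10: #2, #3, #4, #5, #8, #9, #10, #11, #12, #13.
So seat 10 is #13.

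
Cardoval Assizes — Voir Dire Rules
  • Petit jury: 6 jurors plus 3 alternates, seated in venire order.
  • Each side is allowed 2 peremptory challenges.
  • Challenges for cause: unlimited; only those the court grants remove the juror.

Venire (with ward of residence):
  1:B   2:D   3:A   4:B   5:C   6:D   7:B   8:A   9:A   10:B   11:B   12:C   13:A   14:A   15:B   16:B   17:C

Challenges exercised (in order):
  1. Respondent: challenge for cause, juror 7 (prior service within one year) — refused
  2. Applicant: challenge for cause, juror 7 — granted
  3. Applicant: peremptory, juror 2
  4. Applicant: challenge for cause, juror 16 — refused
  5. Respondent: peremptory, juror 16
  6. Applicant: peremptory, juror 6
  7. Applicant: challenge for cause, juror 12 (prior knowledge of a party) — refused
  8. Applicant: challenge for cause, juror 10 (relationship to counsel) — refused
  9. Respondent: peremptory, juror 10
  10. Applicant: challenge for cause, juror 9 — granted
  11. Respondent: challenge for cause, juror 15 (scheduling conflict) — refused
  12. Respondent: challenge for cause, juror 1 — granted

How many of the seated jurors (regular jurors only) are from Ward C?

Removed: #1, #2, #6, #7, #9, #10, #16.
Seated jurors 1–6: #3, #4, #5, #8, #11, #12 (alternates #13, #14, #15 not counted).
Of those, in Ward C: #5, #12 → 2.

2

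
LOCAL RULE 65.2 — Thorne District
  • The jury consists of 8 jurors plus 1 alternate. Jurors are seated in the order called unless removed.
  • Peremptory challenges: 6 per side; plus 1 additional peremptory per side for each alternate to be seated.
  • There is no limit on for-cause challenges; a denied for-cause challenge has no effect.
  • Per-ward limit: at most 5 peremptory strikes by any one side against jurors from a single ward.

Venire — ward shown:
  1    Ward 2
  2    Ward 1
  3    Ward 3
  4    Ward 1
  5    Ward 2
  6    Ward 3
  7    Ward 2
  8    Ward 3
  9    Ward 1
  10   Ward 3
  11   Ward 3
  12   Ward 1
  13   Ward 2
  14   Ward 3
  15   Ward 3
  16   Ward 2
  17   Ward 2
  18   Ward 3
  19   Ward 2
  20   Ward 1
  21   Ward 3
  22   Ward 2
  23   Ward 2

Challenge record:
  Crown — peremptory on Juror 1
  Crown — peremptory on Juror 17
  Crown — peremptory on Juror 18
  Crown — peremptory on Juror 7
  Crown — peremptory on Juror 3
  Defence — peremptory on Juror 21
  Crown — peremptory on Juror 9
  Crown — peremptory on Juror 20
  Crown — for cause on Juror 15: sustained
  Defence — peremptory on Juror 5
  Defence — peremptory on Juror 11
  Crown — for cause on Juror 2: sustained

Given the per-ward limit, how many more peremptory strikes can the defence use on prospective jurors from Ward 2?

Defence peremptories so far: #21, #5, #11 — 3 of 7 used, 4 left overall.
Against Ward 2: #5 — 1 used; per-ward cap 5 leaves 4.
Binding limit: min(4, 4) = 4.

4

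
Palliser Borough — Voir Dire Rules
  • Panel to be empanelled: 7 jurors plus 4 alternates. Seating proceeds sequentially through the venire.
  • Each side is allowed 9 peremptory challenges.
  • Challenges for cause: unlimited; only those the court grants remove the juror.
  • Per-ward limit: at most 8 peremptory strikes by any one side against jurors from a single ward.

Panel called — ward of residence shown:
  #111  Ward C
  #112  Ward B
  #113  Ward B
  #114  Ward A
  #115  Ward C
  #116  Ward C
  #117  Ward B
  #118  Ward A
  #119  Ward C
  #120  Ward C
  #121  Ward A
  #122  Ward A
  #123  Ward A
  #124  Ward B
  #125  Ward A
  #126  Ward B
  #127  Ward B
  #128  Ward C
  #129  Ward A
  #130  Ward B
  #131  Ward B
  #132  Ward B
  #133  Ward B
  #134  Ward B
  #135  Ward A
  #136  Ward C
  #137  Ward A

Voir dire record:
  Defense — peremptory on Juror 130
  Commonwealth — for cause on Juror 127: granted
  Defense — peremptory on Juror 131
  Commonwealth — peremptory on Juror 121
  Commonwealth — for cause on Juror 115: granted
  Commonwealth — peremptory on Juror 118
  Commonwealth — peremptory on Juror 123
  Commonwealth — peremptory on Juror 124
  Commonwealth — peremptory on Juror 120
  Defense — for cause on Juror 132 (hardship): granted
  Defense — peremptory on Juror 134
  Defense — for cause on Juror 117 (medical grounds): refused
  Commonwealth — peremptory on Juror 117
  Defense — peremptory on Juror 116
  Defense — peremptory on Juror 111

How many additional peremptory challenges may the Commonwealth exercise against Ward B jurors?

Commonwealth peremptories so far: #121, #118, #123, #124, #120, #117 — 6 of 9 used, 3 left overall.
Against Ward B: #124, #117 — 2 used; per-ward cap 8 leaves 6.
Binding limit: min(3, 6) = 3.

3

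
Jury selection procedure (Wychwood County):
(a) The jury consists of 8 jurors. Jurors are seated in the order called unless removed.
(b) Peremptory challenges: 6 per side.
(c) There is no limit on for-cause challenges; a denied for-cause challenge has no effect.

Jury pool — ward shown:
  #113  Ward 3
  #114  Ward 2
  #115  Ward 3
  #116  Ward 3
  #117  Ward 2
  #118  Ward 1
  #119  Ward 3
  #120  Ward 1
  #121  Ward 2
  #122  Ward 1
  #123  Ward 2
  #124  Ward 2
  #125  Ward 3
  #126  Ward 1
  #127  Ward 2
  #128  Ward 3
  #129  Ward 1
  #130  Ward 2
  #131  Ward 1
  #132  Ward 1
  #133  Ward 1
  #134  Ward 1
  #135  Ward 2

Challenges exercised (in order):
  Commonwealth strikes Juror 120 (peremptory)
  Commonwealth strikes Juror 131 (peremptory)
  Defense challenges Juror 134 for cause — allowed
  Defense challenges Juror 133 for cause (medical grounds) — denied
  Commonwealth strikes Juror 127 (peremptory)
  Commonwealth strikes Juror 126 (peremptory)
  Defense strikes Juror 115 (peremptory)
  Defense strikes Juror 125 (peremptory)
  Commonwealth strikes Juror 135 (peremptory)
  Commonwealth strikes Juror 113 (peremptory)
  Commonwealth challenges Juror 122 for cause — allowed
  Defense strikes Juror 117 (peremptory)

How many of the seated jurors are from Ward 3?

Removed: #113, #115, #117, #120, #122, #125, #126, #127, #131, #134, #135.
Seated jurors 1–8: #114, #116, #118, #119, #121, #123, #124, #128.
Of those, in Ward 3: #116, #119, #128 → 3.

3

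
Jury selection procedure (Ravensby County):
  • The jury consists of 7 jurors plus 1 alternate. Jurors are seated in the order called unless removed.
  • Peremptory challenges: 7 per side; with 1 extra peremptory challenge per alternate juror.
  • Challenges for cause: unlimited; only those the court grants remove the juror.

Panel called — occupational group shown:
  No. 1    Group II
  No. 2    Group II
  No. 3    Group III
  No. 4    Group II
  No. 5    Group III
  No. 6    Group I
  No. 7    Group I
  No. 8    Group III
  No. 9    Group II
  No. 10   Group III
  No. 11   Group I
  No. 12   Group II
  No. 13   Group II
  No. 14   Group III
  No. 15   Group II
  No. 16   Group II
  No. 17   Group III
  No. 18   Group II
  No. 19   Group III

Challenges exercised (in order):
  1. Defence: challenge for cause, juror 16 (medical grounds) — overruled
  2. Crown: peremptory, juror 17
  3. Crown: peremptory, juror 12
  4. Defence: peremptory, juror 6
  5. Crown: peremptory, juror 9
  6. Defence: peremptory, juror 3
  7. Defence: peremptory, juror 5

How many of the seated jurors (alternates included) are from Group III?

Removed: #3, #5, #6, #9, #12, #17.
Seated (8 incl. alternates): #1, #2, #4, #7, #8, #10, #11, #13.
Of those, in Group III: #8, #10 → 2.

2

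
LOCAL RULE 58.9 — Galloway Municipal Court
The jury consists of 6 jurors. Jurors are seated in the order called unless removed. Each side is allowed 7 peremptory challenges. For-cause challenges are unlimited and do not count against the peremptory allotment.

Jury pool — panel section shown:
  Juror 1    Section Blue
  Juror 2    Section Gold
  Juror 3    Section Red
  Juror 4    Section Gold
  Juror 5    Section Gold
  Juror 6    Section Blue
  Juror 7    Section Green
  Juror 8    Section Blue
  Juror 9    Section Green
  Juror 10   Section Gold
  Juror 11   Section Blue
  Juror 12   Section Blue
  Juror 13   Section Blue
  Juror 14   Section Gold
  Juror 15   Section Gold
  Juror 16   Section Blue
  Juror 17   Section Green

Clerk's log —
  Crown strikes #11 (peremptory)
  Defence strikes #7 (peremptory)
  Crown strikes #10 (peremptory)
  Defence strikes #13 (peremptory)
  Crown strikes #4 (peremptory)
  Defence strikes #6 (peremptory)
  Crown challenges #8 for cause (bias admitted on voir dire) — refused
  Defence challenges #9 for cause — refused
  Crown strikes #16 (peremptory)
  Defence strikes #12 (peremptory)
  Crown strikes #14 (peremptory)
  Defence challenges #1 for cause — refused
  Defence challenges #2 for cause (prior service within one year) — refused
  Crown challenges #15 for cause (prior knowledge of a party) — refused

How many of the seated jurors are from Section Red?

1

Removed: #4, #6, #7, #10, #11, #12, #13, #14, #16.
Seated jurors 1–6: #1, #2, #3, #5, #8, #9.
Of those, in Section Red: #3 → 1.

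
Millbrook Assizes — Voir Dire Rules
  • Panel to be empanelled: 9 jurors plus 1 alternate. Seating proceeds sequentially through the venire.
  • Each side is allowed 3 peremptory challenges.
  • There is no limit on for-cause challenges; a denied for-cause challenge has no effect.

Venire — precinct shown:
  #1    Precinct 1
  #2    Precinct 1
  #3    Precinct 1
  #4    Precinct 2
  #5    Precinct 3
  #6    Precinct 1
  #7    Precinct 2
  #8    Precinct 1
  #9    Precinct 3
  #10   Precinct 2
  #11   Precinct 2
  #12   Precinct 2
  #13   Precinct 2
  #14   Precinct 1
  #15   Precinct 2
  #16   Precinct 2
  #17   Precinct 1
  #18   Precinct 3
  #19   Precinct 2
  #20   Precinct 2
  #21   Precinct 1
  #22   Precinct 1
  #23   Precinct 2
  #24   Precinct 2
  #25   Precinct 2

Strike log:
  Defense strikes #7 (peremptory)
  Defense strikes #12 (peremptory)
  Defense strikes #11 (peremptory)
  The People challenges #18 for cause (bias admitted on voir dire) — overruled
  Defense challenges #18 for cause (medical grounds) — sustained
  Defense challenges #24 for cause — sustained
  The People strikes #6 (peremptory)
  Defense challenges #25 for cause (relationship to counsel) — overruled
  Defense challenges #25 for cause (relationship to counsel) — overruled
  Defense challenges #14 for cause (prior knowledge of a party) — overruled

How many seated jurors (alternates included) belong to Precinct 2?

Removed: #6, #7, #11, #12, #18, #24.
Seated (10 incl. alternates): #1, #2, #3, #4, #5, #8, #9, #10, #13, #14.
Of those, in Precinct 2: #4, #10, #13 → 3.

3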